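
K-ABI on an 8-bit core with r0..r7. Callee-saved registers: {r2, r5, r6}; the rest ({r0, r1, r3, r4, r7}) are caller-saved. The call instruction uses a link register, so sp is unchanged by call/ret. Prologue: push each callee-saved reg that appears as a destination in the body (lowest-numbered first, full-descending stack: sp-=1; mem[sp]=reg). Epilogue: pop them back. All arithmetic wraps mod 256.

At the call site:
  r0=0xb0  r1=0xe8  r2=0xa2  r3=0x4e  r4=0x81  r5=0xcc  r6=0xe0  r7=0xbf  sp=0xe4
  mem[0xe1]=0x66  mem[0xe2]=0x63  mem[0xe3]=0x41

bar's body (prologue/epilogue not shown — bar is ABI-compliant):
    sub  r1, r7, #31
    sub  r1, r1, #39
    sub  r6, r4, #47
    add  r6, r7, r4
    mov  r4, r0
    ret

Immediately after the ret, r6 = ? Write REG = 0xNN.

REG = 0xe0

prologue: push r6 -> mem[0xe3]=0xe0, sp=0xe3
body[0] sub  r1, r7, #31 -> r1=0xa0
body[1] sub  r1, r1, #39 -> r1=0x79
body[2] sub  r6, r4, #47 -> r6=0x52
body[3] add  r6, r7, r4 -> r6=0x40
body[4] mov  r4, r0 -> r4=0xb0
epilogue: pop r6=0xe0, sp=0xe4
r6 is callee-saved -> restored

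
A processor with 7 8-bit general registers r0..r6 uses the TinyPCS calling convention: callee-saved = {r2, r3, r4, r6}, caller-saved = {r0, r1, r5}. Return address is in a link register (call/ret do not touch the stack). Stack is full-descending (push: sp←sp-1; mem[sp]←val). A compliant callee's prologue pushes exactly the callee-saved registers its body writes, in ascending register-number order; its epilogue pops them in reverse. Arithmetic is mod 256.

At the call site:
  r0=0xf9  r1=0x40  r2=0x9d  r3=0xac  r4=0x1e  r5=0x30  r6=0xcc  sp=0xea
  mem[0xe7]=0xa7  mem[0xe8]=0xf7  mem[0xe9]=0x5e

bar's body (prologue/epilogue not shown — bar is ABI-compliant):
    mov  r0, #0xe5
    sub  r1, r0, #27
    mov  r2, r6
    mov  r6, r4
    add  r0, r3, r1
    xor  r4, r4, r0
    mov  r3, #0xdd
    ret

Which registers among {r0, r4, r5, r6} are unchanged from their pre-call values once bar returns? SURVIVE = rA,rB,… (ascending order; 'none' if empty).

SURVIVE = r4,r5,r6

prologue: push r2 -> mem[0xe9]=0x9d, sp=0xe9
prologue: push r3 -> mem[0xe8]=0xac, sp=0xe8
prologue: push r4 -> mem[0xe7]=0x1e, sp=0xe7
prologue: push r6 -> mem[0xe6]=0xcc, sp=0xe6
body[0] mov  r0, #0xe5 -> r0=0xe5
body[1] sub  r1, r0, #27 -> r1=0xca
body[2] mov  r2, r6 -> r2=0xcc
body[3] mov  r6, r4 -> r6=0x1e
body[4] add  r0, r3, r1 -> r0=0x76
body[5] xor  r4, r4, r0 -> r4=0x68
body[6] mov  r3, #0xdd -> r3=0xdd
epilogue: pop r6=0xcc, sp=0xe7
epilogue: pop r4=0x1e, sp=0xe8
epilogue: pop r3=0xac, sp=0xe9
epilogue: pop r2=0x9d, sp=0xea
r0: caller-saved, written=True
r4: callee-saved, written=True
r5: caller-saved, written=False
r6: callee-saved, written=True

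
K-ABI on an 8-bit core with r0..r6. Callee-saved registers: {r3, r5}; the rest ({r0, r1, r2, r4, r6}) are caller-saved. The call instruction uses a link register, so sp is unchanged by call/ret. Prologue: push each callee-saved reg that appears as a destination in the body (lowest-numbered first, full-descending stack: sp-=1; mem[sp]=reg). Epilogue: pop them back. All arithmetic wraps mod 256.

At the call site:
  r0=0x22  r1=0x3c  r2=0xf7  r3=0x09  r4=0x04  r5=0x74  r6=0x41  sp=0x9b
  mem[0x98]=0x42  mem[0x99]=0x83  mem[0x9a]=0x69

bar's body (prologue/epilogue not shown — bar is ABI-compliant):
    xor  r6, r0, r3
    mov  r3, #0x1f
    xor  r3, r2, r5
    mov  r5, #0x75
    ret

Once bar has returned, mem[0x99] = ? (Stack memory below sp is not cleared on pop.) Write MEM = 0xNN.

MEM = 0x74

prologue: push r3 → mem[0x9a]=0x09, sp=0x9a
prologue: push r5 → mem[0x99]=0x74, sp=0x99
body[0] xor  r6, r0, r3 → r6=0x2b
body[1] mov  r3, #0x1f → r3=0x1f
body[2] xor  r3, r2, r5 → r3=0x83
body[3] mov  r5, #0x75 → r5=0x75
epilogue: pop r5=0x74, sp=0x9a
epilogue: pop r3=0x09, sp=0x9b
prologue pushed ['r3', 'r5'] at ['0x9a', '0x99']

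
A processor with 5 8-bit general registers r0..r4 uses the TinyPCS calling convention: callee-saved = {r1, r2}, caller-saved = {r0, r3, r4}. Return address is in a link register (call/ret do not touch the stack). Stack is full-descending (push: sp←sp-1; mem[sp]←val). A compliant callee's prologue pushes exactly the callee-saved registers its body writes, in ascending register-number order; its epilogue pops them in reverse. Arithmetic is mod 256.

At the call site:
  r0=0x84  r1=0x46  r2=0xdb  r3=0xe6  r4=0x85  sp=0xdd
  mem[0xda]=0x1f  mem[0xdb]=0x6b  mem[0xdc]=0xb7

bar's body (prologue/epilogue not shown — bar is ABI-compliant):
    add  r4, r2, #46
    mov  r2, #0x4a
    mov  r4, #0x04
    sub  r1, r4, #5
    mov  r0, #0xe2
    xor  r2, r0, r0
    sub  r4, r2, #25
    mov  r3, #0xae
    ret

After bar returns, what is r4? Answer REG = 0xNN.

REG = 0xe7

prologue: push r1 → mem[0xdc]=0x46, sp=0xdc
prologue: push r2 → mem[0xdb]=0xdb, sp=0xdb
body[0] add  r4, r2, #46 → r4=0x09
body[1] mov  r2, #0x4a → r2=0x4a
body[2] mov  r4, #0x04 → r4=0x04
body[3] sub  r1, r4, #5 → r1=0xff
body[4] mov  r0, #0xe2 → r0=0xe2
body[5] xor  r2, r0, r0 → r2=0x00
body[6] sub  r4, r2, #25 → r4=0xe7
body[7] mov  r3, #0xae → r3=0xae
epilogue: pop r2=0xdb, sp=0xdc
epilogue: pop r1=0x46, sp=0xdd
r4 is caller-saved → body value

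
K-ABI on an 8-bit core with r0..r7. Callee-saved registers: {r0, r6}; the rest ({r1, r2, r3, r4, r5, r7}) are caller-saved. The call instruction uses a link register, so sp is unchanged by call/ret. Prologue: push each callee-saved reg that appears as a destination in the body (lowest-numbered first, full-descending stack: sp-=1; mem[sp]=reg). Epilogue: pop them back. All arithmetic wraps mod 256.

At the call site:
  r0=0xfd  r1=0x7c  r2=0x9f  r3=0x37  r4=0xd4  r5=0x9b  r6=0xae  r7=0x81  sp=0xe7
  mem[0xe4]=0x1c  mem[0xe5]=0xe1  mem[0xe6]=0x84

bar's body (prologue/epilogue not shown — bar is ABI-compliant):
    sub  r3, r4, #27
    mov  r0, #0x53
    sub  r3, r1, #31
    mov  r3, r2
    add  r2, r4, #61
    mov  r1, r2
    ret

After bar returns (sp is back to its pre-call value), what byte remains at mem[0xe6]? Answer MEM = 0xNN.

MEM = 0xfd

prologue: push r0 → mem[0xe6]=0xfd, sp=0xe6
body[0] sub  r3, r4, #27 → r3=0xb9
body[1] mov  r0, #0x53 → r0=0x53
body[2] sub  r3, r1, #31 → r3=0x5d
body[3] mov  r3, r2 → r3=0x9f
body[4] add  r2, r4, #61 → r2=0x11
body[5] mov  r1, r2 → r1=0x11
epilogue: pop r0=0xfd, sp=0xe7
prologue pushed ['r0'] at ['0xe6']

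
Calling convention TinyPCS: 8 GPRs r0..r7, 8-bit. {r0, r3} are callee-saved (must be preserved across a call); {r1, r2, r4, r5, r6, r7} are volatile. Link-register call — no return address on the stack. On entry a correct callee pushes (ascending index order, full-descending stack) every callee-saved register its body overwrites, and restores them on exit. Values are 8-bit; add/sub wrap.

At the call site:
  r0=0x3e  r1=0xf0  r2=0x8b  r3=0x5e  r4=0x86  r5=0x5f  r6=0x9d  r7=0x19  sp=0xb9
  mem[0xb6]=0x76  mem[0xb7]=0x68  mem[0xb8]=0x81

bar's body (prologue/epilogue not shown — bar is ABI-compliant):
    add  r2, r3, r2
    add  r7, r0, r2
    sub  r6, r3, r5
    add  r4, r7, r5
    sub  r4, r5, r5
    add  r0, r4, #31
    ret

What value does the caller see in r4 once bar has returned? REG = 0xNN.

prologue: push r0 → mem[0xb8]=0x3e, sp=0xb8
body[0] add  r2, r3, r2 → r2=0xe9
body[1] add  r7, r0, r2 → r7=0x27
body[2] sub  r6, r3, r5 → r6=0xff
body[3] add  r4, r7, r5 → r4=0x86
body[4] sub  r4, r5, r5 → r4=0x00
body[5] add  r0, r4, #31 → r0=0x1f
epilogue: pop r0=0x3e, sp=0xb9
r4 is caller-saved → body value

REG = 0x00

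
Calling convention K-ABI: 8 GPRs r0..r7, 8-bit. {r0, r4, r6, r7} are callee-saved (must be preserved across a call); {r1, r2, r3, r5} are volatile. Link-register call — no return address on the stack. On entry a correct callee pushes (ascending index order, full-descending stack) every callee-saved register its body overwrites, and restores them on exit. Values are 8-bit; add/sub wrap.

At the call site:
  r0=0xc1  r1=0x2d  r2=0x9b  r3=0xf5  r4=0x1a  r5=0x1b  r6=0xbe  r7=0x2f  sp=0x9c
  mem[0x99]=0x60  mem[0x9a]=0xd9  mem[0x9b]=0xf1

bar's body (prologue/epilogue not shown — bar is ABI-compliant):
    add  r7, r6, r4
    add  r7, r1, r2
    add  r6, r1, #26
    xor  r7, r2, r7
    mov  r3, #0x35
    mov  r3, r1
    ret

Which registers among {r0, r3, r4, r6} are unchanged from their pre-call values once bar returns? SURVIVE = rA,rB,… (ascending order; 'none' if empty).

SURVIVE = r0,r4,r6

prologue: push r6 -> mem[0x9b]=0xbe, sp=0x9b
prologue: push r7 -> mem[0x9a]=0x2f, sp=0x9a
body[0] add  r7, r6, r4 -> r7=0xd8
body[1] add  r7, r1, r2 -> r7=0xc8
body[2] add  r6, r1, #26 -> r6=0x47
body[3] xor  r7, r2, r7 -> r7=0x53
body[4] mov  r3, #0x35 -> r3=0x35
body[5] mov  r3, r1 -> r3=0x2d
epilogue: pop r7=0x2f, sp=0x9b
epilogue: pop r6=0xbe, sp=0x9c
r0: callee-saved, written=False
r3: caller-saved, written=True
r4: callee-saved, written=False
r6: callee-saved, written=True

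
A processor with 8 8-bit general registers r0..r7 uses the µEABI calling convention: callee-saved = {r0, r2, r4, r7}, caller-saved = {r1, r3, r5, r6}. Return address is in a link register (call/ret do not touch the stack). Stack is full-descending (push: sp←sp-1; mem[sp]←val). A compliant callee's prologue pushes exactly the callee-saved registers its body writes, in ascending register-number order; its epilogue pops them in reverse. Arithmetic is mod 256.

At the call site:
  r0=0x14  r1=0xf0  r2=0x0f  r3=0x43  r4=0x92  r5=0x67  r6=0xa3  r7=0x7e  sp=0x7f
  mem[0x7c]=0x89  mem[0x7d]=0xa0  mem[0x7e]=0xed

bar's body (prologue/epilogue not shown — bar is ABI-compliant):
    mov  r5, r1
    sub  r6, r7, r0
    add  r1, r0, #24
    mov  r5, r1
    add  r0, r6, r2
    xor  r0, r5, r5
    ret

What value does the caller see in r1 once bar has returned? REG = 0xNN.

REG = 0x2c

prologue: push r0 -> mem[0x7e]=0x14, sp=0x7e
body[0] mov  r5, r1 -> r5=0xf0
body[1] sub  r6, r7, r0 -> r6=0x6a
body[2] add  r1, r0, #24 -> r1=0x2c
body[3] mov  r5, r1 -> r5=0x2c
body[4] add  r0, r6, r2 -> r0=0x79
body[5] xor  r0, r5, r5 -> r0=0x00
epilogue: pop r0=0x14, sp=0x7f
r1 is caller-saved -> body value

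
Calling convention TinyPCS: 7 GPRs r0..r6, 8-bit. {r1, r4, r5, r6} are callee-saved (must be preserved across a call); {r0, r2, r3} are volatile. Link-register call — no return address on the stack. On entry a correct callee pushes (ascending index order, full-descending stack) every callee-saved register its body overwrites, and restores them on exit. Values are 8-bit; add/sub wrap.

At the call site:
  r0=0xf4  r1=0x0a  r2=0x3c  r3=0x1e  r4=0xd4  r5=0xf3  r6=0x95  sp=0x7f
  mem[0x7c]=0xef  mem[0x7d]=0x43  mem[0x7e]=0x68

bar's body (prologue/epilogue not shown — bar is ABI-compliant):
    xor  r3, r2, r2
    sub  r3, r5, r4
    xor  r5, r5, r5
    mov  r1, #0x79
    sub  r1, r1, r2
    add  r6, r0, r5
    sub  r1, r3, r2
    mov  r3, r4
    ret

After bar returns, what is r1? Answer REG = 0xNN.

prologue: push r1 -> mem[0x7e]=0x0a, sp=0x7e
prologue: push r5 -> mem[0x7d]=0xf3, sp=0x7d
prologue: push r6 -> mem[0x7c]=0x95, sp=0x7c
body[0] xor  r3, r2, r2 -> r3=0x00
body[1] sub  r3, r5, r4 -> r3=0x1f
body[2] xor  r5, r5, r5 -> r5=0x00
body[3] mov  r1, #0x79 -> r1=0x79
body[4] sub  r1, r1, r2 -> r1=0x3d
body[5] add  r6, r0, r5 -> r6=0xf4
body[6] sub  r1, r3, r2 -> r1=0xe3
body[7] mov  r3, r4 -> r3=0xd4
epilogue: pop r6=0x95, sp=0x7d
epilogue: pop r5=0xf3, sp=0x7e
epilogue: pop r1=0x0a, sp=0x7f
r1 is callee-saved -> restored

REG = 0x0a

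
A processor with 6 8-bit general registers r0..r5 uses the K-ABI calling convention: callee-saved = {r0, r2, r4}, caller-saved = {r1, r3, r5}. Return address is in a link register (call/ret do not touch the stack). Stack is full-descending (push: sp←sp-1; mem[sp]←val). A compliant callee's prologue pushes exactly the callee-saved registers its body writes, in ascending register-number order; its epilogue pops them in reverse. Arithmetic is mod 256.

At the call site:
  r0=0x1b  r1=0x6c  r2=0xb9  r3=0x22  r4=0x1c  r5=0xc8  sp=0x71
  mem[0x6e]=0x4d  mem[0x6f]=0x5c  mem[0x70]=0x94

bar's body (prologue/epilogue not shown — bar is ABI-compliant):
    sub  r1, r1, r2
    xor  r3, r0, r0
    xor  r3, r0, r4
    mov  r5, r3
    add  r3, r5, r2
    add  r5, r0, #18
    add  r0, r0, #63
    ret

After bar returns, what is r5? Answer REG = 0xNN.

prologue: push r0 → mem[0x70]=0x1b, sp=0x70
body[0] sub  r1, r1, r2 → r1=0xb3
body[1] xor  r3, r0, r0 → r3=0x00
body[2] xor  r3, r0, r4 → r3=0x07
body[3] mov  r5, r3 → r5=0x07
body[4] add  r3, r5, r2 → r3=0xc0
body[5] add  r5, r0, #18 → r5=0x2d
body[6] add  r0, r0, #63 → r0=0x5a
epilogue: pop r0=0x1b, sp=0x71
r5 is caller-saved → body value

REG = 0x2d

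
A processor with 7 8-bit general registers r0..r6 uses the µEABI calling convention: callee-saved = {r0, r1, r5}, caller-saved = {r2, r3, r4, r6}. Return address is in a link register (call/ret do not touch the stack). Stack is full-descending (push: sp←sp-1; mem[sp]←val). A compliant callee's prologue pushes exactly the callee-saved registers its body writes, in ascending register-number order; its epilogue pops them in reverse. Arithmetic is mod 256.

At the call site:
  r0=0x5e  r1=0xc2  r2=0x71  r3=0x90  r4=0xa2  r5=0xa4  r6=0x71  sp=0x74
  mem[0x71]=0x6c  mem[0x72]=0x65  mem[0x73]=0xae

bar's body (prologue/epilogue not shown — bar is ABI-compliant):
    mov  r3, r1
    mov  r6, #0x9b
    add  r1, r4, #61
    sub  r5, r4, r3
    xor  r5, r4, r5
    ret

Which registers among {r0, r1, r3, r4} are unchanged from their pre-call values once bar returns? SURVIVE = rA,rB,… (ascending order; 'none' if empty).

prologue: push r1 → mem[0x73]=0xc2, sp=0x73
prologue: push r5 → mem[0x72]=0xa4, sp=0x72
body[0] mov  r3, r1 → r3=0xc2
body[1] mov  r6, #0x9b → r6=0x9b
body[2] add  r1, r4, #61 → r1=0xdf
body[3] sub  r5, r4, r3 → r5=0xe0
body[4] xor  r5, r4, r5 → r5=0x42
epilogue: pop r5=0xa4, sp=0x73
epilogue: pop r1=0xc2, sp=0x74
r0: callee-saved, written=False
r1: callee-saved, written=True
r3: caller-saved, written=True
r4: caller-saved, written=False

SURVIVE = r0,r1,r4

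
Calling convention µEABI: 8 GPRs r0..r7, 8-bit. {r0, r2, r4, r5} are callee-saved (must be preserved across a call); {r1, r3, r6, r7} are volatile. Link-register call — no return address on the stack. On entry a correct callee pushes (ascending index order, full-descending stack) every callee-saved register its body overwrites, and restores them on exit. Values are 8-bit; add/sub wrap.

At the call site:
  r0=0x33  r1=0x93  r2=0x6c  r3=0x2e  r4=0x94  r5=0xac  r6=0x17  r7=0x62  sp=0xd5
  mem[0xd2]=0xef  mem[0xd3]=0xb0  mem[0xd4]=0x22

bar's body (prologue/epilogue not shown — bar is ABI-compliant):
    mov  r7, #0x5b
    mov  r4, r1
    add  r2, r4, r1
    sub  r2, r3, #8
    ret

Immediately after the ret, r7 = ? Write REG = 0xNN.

REG = 0x5b

prologue: push r2 -> mem[0xd4]=0x6c, sp=0xd4
prologue: push r4 -> mem[0xd3]=0x94, sp=0xd3
body[0] mov  r7, #0x5b -> r7=0x5b
body[1] mov  r4, r1 -> r4=0x93
body[2] add  r2, r4, r1 -> r2=0x26
body[3] sub  r2, r3, #8 -> r2=0x26
epilogue: pop r4=0x94, sp=0xd4
epilogue: pop r2=0x6c, sp=0xd5
r7 is caller-saved -> body value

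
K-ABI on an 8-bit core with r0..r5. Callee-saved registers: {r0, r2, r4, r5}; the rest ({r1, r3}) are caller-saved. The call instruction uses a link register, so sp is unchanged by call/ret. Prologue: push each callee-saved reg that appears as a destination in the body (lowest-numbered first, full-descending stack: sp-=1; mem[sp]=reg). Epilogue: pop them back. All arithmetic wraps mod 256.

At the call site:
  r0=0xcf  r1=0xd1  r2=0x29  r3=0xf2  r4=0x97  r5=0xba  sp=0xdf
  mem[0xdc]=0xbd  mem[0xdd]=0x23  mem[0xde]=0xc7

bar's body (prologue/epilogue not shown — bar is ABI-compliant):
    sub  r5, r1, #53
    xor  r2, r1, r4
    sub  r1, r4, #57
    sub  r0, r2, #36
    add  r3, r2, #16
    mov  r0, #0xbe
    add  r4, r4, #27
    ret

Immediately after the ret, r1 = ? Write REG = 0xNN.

REG = 0x5e

prologue: push r0 → mem[0xde]=0xcf, sp=0xde
prologue: push r2 → mem[0xdd]=0x29, sp=0xdd
prologue: push r4 → mem[0xdc]=0x97, sp=0xdc
prologue: push r5 → mem[0xdb]=0xba, sp=0xdb
body[0] sub  r5, r1, #53 → r5=0x9c
body[1] xor  r2, r1, r4 → r2=0x46
body[2] sub  r1, r4, #57 → r1=0x5e
body[3] sub  r0, r2, #36 → r0=0x22
body[4] add  r3, r2, #16 → r3=0x56
body[5] mov  r0, #0xbe → r0=0xbe
body[6] add  r4, r4, #27 → r4=0xb2
epilogue: pop r5=0xba, sp=0xdc
epilogue: pop r4=0x97, sp=0xdd
epilogue: pop r2=0x29, sp=0xde
epilogue: pop r0=0xcf, sp=0xdf
r1 is caller-saved → body value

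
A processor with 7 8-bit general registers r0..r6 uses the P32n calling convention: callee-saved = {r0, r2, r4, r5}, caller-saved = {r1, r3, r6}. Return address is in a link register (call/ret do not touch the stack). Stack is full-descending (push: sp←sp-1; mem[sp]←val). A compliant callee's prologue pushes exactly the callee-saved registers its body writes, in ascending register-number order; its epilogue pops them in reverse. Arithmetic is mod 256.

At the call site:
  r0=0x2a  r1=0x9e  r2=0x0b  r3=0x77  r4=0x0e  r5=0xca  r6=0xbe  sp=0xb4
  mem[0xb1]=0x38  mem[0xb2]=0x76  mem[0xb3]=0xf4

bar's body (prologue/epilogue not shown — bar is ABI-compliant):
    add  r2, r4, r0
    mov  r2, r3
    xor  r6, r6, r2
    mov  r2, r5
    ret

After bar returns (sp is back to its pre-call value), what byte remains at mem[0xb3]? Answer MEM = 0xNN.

prologue: push r2 → mem[0xb3]=0x0b, sp=0xb3
body[0] add  r2, r4, r0 → r2=0x38
body[1] mov  r2, r3 → r2=0x77
body[2] xor  r6, r6, r2 → r6=0xc9
body[3] mov  r2, r5 → r2=0xca
epilogue: pop r2=0x0b, sp=0xb4
prologue pushed ['r2'] at ['0xb3']

MEM = 0x0b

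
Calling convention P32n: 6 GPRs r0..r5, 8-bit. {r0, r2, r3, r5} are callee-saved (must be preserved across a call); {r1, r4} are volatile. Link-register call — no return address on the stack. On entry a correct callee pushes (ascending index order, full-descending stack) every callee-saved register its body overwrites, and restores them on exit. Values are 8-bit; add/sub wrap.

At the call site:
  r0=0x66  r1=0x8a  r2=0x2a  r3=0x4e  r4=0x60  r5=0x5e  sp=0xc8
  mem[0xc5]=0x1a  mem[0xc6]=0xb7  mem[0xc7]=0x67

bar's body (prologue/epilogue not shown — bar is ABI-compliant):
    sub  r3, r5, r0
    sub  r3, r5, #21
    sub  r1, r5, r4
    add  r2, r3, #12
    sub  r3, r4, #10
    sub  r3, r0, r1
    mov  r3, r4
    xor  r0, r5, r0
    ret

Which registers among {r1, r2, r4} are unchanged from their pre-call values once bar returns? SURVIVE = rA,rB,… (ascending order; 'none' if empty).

SURVIVE = r2,r4

prologue: push r0 -> mem[0xc7]=0x66, sp=0xc7
prologue: push r2 -> mem[0xc6]=0x2a, sp=0xc6
prologue: push r3 -> mem[0xc5]=0x4e, sp=0xc5
body[0] sub  r3, r5, r0 -> r3=0xf8
body[1] sub  r3, r5, #21 -> r3=0x49
body[2] sub  r1, r5, r4 -> r1=0xfe
body[3] add  r2, r3, #12 -> r2=0x55
body[4] sub  r3, r4, #10 -> r3=0x56
body[5] sub  r3, r0, r1 -> r3=0x68
body[6] mov  r3, r4 -> r3=0x60
body[7] xor  r0, r5, r0 -> r0=0x38
epilogue: pop r3=0x4e, sp=0xc6
epilogue: pop r2=0x2a, sp=0xc7
epilogue: pop r0=0x66, sp=0xc8
r1: caller-saved, written=True
r2: callee-saved, written=True
r4: caller-saved, written=False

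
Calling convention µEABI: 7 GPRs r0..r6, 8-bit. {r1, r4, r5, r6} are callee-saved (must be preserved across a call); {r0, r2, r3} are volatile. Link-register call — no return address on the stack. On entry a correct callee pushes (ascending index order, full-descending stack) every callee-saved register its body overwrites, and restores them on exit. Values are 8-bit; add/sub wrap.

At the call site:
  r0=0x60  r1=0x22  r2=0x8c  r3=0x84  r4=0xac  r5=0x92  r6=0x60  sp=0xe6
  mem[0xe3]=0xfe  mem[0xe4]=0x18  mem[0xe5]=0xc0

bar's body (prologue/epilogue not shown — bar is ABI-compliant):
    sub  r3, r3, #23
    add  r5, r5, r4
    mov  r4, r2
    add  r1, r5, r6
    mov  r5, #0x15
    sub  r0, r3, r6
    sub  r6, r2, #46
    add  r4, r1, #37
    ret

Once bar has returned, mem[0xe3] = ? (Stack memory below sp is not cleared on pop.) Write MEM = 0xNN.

prologue: push r1 -> mem[0xe5]=0x22, sp=0xe5
prologue: push r4 -> mem[0xe4]=0xac, sp=0xe4
prologue: push r5 -> mem[0xe3]=0x92, sp=0xe3
prologue: push r6 -> mem[0xe2]=0x60, sp=0xe2
body[0] sub  r3, r3, #23 -> r3=0x6d
body[1] add  r5, r5, r4 -> r5=0x3e
body[2] mov  r4, r2 -> r4=0x8c
body[3] add  r1, r5, r6 -> r1=0x9e
body[4] mov  r5, #0x15 -> r5=0x15
body[5] sub  r0, r3, r6 -> r0=0x0d
body[6] sub  r6, r2, #46 -> r6=0x5e
body[7] add  r4, r1, #37 -> r4=0xc3
epilogue: pop r6=0x60, sp=0xe3
epilogue: pop r5=0x92, sp=0xe4
epilogue: pop r4=0xac, sp=0xe5
epilogue: pop r1=0x22, sp=0xe6
prologue pushed ['r1', 'r4', 'r5', 'r6'] at ['0xe5', '0xe4', '0xe3', '0xe2']

MEM = 0x92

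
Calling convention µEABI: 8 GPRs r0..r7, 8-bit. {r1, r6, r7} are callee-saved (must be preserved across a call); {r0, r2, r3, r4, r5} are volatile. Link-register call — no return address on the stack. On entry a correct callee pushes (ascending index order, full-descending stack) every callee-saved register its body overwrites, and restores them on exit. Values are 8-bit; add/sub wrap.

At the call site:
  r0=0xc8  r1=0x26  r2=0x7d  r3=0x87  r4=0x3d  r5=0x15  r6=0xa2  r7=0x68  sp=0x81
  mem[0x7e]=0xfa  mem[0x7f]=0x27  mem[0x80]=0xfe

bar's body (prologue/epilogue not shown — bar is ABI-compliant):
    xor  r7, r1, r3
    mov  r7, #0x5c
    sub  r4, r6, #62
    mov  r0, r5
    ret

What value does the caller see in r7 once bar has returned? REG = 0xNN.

prologue: push r7 -> mem[0x80]=0x68, sp=0x80
body[0] xor  r7, r1, r3 -> r7=0xa1
body[1] mov  r7, #0x5c -> r7=0x5c
body[2] sub  r4, r6, #62 -> r4=0x64
body[3] mov  r0, r5 -> r0=0x15
epilogue: pop r7=0x68, sp=0x81
r7 is callee-saved -> restored

REG = 0x68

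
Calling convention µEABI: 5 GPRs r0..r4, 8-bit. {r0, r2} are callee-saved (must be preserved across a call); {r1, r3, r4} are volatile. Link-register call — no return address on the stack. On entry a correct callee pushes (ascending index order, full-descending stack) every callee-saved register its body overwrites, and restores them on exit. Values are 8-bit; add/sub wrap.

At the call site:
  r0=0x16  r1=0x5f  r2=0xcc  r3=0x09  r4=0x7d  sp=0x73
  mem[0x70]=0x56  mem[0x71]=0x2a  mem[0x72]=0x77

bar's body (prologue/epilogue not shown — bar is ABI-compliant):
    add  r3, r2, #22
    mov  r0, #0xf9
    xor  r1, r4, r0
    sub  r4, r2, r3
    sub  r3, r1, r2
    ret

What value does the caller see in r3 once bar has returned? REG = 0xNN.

REG = 0xb8

prologue: push r0 → mem[0x72]=0x16, sp=0x72
body[0] add  r3, r2, #22 → r3=0xe2
body[1] mov  r0, #0xf9 → r0=0xf9
body[2] xor  r1, r4, r0 → r1=0x84
body[3] sub  r4, r2, r3 → r4=0xea
body[4] sub  r3, r1, r2 → r3=0xb8
epilogue: pop r0=0x16, sp=0x73
r3 is caller-saved → body value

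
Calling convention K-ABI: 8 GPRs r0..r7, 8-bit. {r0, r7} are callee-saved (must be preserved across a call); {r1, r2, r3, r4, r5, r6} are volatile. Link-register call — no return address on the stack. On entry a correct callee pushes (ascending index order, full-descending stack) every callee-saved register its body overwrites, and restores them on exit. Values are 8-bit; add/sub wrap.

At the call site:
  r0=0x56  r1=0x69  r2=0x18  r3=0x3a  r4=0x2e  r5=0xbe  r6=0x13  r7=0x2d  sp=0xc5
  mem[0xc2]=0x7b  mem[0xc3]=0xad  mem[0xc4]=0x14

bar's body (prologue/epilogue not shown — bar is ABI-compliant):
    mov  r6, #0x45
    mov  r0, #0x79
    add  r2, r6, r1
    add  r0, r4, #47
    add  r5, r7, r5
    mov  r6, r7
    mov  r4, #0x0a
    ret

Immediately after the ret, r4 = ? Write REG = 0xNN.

REG = 0x0a

prologue: push r0 → mem[0xc4]=0x56, sp=0xc4
body[0] mov  r6, #0x45 → r6=0x45
body[1] mov  r0, #0x79 → r0=0x79
body[2] add  r2, r6, r1 → r2=0xae
body[3] add  r0, r4, #47 → r0=0x5d
body[4] add  r5, r7, r5 → r5=0xeb
body[5] mov  r6, r7 → r6=0x2d
body[6] mov  r4, #0x0a → r4=0x0a
epilogue: pop r0=0x56, sp=0xc5
r4 is caller-saved → body value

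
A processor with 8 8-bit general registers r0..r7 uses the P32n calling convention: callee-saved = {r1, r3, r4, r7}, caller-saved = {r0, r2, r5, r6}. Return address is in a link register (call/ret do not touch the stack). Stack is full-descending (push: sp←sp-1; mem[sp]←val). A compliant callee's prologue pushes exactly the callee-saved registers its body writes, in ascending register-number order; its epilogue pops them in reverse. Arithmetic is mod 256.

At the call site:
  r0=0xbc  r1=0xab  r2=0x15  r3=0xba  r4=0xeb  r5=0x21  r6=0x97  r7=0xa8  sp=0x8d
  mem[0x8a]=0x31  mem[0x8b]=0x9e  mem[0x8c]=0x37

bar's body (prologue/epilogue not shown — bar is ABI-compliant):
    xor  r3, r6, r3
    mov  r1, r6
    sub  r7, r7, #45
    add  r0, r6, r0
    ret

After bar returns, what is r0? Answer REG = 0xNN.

REG = 0x53

prologue: push r1 → mem[0x8c]=0xab, sp=0x8c
prologue: push r3 → mem[0x8b]=0xba, sp=0x8b
prologue: push r7 → mem[0x8a]=0xa8, sp=0x8a
body[0] xor  r3, r6, r3 → r3=0x2d
body[1] mov  r1, r6 → r1=0x97
body[2] sub  r7, r7, #45 → r7=0x7b
body[3] add  r0, r6, r0 → r0=0x53
epilogue: pop r7=0xa8, sp=0x8b
epilogue: pop r3=0xba, sp=0x8c
epilogue: pop r1=0xab, sp=0x8d
r0 is caller-saved → body value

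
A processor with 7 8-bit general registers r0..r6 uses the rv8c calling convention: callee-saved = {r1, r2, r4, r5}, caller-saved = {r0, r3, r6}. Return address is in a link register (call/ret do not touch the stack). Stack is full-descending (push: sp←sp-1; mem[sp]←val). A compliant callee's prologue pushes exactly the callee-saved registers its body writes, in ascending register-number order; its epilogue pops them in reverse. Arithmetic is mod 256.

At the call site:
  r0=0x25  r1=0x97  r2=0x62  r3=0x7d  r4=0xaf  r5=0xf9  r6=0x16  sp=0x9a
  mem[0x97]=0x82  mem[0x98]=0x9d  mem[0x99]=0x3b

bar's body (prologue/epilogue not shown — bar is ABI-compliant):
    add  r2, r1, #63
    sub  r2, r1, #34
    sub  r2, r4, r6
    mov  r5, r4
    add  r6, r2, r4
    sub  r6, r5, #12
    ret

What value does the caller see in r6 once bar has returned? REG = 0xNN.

REG = 0xa3

prologue: push r2 -> mem[0x99]=0x62, sp=0x99
prologue: push r5 -> mem[0x98]=0xf9, sp=0x98
body[0] add  r2, r1, #63 -> r2=0xd6
body[1] sub  r2, r1, #34 -> r2=0x75
body[2] sub  r2, r4, r6 -> r2=0x99
body[3] mov  r5, r4 -> r5=0xaf
body[4] add  r6, r2, r4 -> r6=0x48
body[5] sub  r6, r5, #12 -> r6=0xa3
epilogue: pop r5=0xf9, sp=0x99
epilogue: pop r2=0x62, sp=0x9a
r6 is caller-saved -> body value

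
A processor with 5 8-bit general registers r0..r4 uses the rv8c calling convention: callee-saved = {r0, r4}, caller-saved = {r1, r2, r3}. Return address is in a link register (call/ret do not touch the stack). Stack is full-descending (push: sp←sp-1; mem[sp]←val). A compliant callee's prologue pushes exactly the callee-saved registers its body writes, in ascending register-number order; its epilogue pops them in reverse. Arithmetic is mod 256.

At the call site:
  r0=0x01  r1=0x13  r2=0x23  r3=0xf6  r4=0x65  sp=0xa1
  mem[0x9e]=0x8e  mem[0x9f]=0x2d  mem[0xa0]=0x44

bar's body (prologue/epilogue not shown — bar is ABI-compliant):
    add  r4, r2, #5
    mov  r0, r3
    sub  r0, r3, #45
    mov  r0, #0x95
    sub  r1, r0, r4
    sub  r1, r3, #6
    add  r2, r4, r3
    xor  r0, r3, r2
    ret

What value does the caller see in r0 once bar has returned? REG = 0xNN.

REG = 0x01

prologue: push r0 -> mem[0xa0]=0x01, sp=0xa0
prologue: push r4 -> mem[0x9f]=0x65, sp=0x9f
body[0] add  r4, r2, #5 -> r4=0x28
body[1] mov  r0, r3 -> r0=0xf6
body[2] sub  r0, r3, #45 -> r0=0xc9
body[3] mov  r0, #0x95 -> r0=0x95
body[4] sub  r1, r0, r4 -> r1=0x6d
body[5] sub  r1, r3, #6 -> r1=0xf0
body[6] add  r2, r4, r3 -> r2=0x1e
body[7] xor  r0, r3, r2 -> r0=0xe8
epilogue: pop r4=0x65, sp=0xa0
epilogue: pop r0=0x01, sp=0xa1
r0 is callee-saved -> restored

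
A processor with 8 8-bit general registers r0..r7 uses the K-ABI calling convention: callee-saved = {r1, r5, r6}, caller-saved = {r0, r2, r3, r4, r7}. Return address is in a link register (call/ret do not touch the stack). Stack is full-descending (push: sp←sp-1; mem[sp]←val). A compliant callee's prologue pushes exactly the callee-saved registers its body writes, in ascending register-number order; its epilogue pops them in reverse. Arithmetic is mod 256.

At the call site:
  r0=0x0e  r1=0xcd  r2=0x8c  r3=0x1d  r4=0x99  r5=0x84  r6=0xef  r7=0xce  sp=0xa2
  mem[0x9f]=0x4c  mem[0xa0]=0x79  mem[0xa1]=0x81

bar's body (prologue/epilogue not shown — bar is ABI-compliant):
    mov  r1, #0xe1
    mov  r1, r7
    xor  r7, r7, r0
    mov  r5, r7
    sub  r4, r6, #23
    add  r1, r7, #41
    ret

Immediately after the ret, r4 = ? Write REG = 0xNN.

prologue: push r1 -> mem[0xa1]=0xcd, sp=0xa1
prologue: push r5 -> mem[0xa0]=0x84, sp=0xa0
body[0] mov  r1, #0xe1 -> r1=0xe1
body[1] mov  r1, r7 -> r1=0xce
body[2] xor  r7, r7, r0 -> r7=0xc0
body[3] mov  r5, r7 -> r5=0xc0
body[4] sub  r4, r6, #23 -> r4=0xd8
body[5] add  r1, r7, #41 -> r1=0xe9
epilogue: pop r5=0x84, sp=0xa1
epilogue: pop r1=0xcd, sp=0xa2
r4 is caller-saved -> body value

REG = 0xd8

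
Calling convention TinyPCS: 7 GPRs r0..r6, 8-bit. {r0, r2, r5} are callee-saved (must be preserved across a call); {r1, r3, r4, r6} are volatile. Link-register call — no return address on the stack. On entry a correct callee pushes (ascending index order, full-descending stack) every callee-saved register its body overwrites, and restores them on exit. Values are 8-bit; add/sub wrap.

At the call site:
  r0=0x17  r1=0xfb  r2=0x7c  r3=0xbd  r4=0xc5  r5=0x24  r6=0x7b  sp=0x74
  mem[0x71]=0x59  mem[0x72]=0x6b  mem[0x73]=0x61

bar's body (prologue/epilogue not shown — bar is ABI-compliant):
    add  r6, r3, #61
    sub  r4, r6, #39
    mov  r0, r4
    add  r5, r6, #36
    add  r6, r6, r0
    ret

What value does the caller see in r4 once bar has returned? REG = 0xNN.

REG = 0xd3

prologue: push r0 → mem[0x73]=0x17, sp=0x73
prologue: push r5 → mem[0x72]=0x24, sp=0x72
body[0] add  r6, r3, #61 → r6=0xfa
body[1] sub  r4, r6, #39 → r4=0xd3
body[2] mov  r0, r4 → r0=0xd3
body[3] add  r5, r6, #36 → r5=0x1e
body[4] add  r6, r6, r0 → r6=0xcd
epilogue: pop r5=0x24, sp=0x73
epilogue: pop r0=0x17, sp=0x74
r4 is caller-saved → body value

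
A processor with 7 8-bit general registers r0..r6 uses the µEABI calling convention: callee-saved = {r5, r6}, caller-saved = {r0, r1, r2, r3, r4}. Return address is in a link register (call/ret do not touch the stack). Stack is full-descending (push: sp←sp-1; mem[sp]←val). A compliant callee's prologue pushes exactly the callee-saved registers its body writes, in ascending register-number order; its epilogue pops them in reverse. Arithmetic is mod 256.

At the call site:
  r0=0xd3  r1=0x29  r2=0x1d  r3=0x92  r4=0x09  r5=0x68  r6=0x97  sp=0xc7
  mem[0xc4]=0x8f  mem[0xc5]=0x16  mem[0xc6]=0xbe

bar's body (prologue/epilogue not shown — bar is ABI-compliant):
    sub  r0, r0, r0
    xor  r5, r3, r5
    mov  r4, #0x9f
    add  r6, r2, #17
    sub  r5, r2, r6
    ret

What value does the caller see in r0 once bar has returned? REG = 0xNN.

prologue: push r5 → mem[0xc6]=0x68, sp=0xc6
prologue: push r6 → mem[0xc5]=0x97, sp=0xc5
body[0] sub  r0, r0, r0 → r0=0x00
body[1] xor  r5, r3, r5 → r5=0xfa
body[2] mov  r4, #0x9f → r4=0x9f
body[3] add  r6, r2, #17 → r6=0x2e
body[4] sub  r5, r2, r6 → r5=0xef
epilogue: pop r6=0x97, sp=0xc6
epilogue: pop r5=0x68, sp=0xc7
r0 is caller-saved → body value

REG = 0x00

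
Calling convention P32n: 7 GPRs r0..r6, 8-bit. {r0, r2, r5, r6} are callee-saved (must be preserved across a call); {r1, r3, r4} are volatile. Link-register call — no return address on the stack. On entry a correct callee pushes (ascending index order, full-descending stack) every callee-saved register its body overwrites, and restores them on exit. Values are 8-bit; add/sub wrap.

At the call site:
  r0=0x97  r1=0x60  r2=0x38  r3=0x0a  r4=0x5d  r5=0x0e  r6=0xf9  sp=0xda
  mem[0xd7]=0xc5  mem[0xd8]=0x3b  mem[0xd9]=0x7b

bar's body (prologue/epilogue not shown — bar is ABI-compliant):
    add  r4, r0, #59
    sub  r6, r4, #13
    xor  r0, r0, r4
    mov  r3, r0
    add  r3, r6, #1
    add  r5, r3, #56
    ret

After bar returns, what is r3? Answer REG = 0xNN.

REG = 0xc6

prologue: push r0 -> mem[0xd9]=0x97, sp=0xd9
prologue: push r5 -> mem[0xd8]=0x0e, sp=0xd8
prologue: push r6 -> mem[0xd7]=0xf9, sp=0xd7
body[0] add  r4, r0, #59 -> r4=0xd2
body[1] sub  r6, r4, #13 -> r6=0xc5
body[2] xor  r0, r0, r4 -> r0=0x45
body[3] mov  r3, r0 -> r3=0x45
body[4] add  r3, r6, #1 -> r3=0xc6
body[5] add  r5, r3, #56 -> r5=0xfe
epilogue: pop r6=0xf9, sp=0xd8
epilogue: pop r5=0x0e, sp=0xd9
epilogue: pop r0=0x97, sp=0xda
r3 is caller-saved -> body value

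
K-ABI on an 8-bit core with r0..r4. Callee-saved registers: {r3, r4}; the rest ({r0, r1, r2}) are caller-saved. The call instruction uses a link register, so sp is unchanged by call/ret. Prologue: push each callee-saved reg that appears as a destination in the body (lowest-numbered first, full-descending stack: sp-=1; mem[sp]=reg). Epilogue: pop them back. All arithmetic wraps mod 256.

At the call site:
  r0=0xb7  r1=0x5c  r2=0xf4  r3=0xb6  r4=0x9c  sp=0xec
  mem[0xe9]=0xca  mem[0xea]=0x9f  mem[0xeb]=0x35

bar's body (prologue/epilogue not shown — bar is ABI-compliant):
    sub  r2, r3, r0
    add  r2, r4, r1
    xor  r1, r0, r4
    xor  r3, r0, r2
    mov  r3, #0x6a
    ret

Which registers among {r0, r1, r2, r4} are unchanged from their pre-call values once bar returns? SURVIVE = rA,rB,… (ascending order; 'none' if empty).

SURVIVE = r0,r4

prologue: push r3 → mem[0xeb]=0xb6, sp=0xeb
body[0] sub  r2, r3, r0 → r2=0xff
body[1] add  r2, r4, r1 → r2=0xf8
body[2] xor  r1, r0, r4 → r1=0x2b
body[3] xor  r3, r0, r2 → r3=0x4f
body[4] mov  r3, #0x6a → r3=0x6a
epilogue: pop r3=0xb6, sp=0xec
r0: caller-saved, written=False
r1: caller-saved, written=True
r2: caller-saved, written=True
r4: callee-saved, written=False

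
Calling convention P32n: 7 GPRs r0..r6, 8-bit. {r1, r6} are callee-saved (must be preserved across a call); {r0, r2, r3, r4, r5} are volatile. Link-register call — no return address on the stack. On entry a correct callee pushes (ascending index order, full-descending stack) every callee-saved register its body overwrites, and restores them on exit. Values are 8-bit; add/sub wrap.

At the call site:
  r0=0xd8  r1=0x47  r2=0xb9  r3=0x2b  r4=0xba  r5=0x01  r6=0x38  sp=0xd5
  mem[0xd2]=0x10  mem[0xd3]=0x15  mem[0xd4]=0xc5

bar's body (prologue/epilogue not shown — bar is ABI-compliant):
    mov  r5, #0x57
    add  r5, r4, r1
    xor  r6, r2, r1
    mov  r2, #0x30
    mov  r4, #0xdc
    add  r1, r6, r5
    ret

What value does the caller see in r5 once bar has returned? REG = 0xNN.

REG = 0x01

prologue: push r1 → mem[0xd4]=0x47, sp=0xd4
prologue: push r6 → mem[0xd3]=0x38, sp=0xd3
body[0] mov  r5, #0x57 → r5=0x57
body[1] add  r5, r4, r1 → r5=0x01
body[2] xor  r6, r2, r1 → r6=0xfe
body[3] mov  r2, #0x30 → r2=0x30
body[4] mov  r4, #0xdc → r4=0xdc
body[5] add  r1, r6, r5 → r1=0xff
epilogue: pop r6=0x38, sp=0xd4
epilogue: pop r1=0x47, sp=0xd5
r5 is caller-saved → body value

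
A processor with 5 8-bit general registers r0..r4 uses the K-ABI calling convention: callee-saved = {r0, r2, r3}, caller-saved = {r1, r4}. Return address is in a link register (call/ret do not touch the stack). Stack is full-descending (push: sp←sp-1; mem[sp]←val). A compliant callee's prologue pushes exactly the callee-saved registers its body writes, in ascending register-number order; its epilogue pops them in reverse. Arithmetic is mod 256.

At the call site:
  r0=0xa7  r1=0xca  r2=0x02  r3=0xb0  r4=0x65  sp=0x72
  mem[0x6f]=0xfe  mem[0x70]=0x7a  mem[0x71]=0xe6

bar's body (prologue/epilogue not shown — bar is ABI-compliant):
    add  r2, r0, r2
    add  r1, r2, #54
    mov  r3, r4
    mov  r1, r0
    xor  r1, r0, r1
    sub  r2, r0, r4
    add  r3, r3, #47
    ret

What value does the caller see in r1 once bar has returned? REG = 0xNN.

prologue: push r2 -> mem[0x71]=0x02, sp=0x71
prologue: push r3 -> mem[0x70]=0xb0, sp=0x70
body[0] add  r2, r0, r2 -> r2=0xa9
body[1] add  r1, r2, #54 -> r1=0xdf
body[2] mov  r3, r4 -> r3=0x65
body[3] mov  r1, r0 -> r1=0xa7
body[4] xor  r1, r0, r1 -> r1=0x00
body[5] sub  r2, r0, r4 -> r2=0x42
body[6] add  r3, r3, #47 -> r3=0x94
epilogue: pop r3=0xb0, sp=0x71
epilogue: pop r2=0x02, sp=0x72
r1 is caller-saved -> body value

REG = 0x00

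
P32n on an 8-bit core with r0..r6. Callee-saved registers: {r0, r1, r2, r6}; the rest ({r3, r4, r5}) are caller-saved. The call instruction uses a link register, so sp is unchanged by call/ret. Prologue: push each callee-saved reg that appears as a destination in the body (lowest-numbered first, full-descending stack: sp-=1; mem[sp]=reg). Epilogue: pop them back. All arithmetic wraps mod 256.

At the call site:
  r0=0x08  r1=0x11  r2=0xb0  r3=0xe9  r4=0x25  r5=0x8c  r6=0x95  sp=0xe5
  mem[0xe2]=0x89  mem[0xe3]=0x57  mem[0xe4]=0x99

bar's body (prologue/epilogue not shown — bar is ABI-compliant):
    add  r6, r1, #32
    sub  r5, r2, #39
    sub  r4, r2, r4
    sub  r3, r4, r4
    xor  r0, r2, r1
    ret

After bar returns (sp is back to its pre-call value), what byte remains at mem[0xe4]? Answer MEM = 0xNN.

MEM = 0x08

prologue: push r0 → mem[0xe4]=0x08, sp=0xe4
prologue: push r6 → mem[0xe3]=0x95, sp=0xe3
body[0] add  r6, r1, #32 → r6=0x31
body[1] sub  r5, r2, #39 → r5=0x89
body[2] sub  r4, r2, r4 → r4=0x8b
body[3] sub  r3, r4, r4 → r3=0x00
body[4] xor  r0, r2, r1 → r0=0xa1
epilogue: pop r6=0x95, sp=0xe4
epilogue: pop r0=0x08, sp=0xe5
prologue pushed ['r0', 'r6'] at ['0xe4', '0xe3']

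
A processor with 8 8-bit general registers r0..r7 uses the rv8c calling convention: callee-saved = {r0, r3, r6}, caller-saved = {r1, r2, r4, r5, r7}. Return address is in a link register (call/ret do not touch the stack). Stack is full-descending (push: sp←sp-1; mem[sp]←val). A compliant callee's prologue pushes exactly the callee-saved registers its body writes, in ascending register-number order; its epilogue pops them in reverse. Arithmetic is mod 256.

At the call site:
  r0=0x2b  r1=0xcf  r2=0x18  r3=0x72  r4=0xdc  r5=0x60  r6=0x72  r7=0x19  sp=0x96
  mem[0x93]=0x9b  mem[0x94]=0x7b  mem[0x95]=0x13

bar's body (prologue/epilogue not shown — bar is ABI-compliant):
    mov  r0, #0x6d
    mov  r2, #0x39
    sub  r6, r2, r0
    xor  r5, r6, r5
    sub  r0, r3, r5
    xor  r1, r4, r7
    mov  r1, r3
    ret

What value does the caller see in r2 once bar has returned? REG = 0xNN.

prologue: push r0 -> mem[0x95]=0x2b, sp=0x95
prologue: push r6 -> mem[0x94]=0x72, sp=0x94
body[0] mov  r0, #0x6d -> r0=0x6d
body[1] mov  r2, #0x39 -> r2=0x39
body[2] sub  r6, r2, r0 -> r6=0xcc
body[3] xor  r5, r6, r5 -> r5=0xac
body[4] sub  r0, r3, r5 -> r0=0xc6
body[5] xor  r1, r4, r7 -> r1=0xc5
body[6] mov  r1, r3 -> r1=0x72
epilogue: pop r6=0x72, sp=0x95
epilogue: pop r0=0x2b, sp=0x96
r2 is caller-saved -> body value

REG = 0x39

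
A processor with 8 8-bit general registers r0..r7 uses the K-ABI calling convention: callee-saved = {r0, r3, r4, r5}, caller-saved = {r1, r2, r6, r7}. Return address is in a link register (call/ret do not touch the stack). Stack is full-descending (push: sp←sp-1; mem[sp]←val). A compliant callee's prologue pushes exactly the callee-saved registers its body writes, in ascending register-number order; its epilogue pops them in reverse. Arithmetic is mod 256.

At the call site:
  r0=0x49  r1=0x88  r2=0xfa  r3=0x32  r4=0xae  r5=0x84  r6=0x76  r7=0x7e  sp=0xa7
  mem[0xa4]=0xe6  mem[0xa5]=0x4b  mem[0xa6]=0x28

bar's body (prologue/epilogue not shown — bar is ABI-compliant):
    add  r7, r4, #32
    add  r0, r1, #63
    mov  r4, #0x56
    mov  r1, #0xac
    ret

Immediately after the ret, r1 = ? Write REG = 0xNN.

prologue: push r0 → mem[0xa6]=0x49, sp=0xa6
prologue: push r4 → mem[0xa5]=0xae, sp=0xa5
body[0] add  r7, r4, #32 → r7=0xce
body[1] add  r0, r1, #63 → r0=0xc7
body[2] mov  r4, #0x56 → r4=0x56
body[3] mov  r1, #0xac → r1=0xac
epilogue: pop r4=0xae, sp=0xa6
epilogue: pop r0=0x49, sp=0xa7
r1 is caller-saved → body value

REG = 0xac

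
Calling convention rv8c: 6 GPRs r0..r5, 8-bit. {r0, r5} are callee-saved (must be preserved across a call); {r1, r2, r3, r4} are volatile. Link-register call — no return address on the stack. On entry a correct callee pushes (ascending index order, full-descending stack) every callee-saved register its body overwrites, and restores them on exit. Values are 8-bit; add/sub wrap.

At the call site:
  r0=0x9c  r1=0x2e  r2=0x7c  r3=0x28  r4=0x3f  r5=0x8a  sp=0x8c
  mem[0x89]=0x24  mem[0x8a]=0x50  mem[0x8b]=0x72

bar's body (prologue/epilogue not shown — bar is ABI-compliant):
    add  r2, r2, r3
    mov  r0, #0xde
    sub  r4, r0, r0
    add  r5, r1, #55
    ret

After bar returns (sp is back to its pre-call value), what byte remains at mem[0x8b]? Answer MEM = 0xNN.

MEM = 0x9c

prologue: push r0 → mem[0x8b]=0x9c, sp=0x8b
prologue: push r5 → mem[0x8a]=0x8a, sp=0x8a
body[0] add  r2, r2, r3 → r2=0xa4
body[1] mov  r0, #0xde → r0=0xde
body[2] sub  r4, r0, r0 → r4=0x00
body[3] add  r5, r1, #55 → r5=0x65
epilogue: pop r5=0x8a, sp=0x8b
epilogue: pop r0=0x9c, sp=0x8c
prologue pushed ['r0', 'r5'] at ['0x8b', '0x8a']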